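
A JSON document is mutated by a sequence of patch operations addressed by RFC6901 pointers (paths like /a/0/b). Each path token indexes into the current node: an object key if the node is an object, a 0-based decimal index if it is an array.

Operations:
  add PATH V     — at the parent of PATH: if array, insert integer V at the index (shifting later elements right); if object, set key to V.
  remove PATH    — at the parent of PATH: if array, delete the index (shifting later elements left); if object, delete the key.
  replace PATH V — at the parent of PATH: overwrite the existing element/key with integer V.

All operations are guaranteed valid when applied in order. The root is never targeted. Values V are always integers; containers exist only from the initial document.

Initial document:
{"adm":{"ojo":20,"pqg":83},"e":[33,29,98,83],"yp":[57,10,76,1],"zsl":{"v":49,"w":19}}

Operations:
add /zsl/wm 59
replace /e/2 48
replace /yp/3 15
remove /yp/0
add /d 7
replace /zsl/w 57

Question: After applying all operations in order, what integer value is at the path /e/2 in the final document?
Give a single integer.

After op 1 (add /zsl/wm 59): {"adm":{"ojo":20,"pqg":83},"e":[33,29,98,83],"yp":[57,10,76,1],"zsl":{"v":49,"w":19,"wm":59}}
After op 2 (replace /e/2 48): {"adm":{"ojo":20,"pqg":83},"e":[33,29,48,83],"yp":[57,10,76,1],"zsl":{"v":49,"w":19,"wm":59}}
After op 3 (replace /yp/3 15): {"adm":{"ojo":20,"pqg":83},"e":[33,29,48,83],"yp":[57,10,76,15],"zsl":{"v":49,"w":19,"wm":59}}
After op 4 (remove /yp/0): {"adm":{"ojo":20,"pqg":83},"e":[33,29,48,83],"yp":[10,76,15],"zsl":{"v":49,"w":19,"wm":59}}
After op 5 (add /d 7): {"adm":{"ojo":20,"pqg":83},"d":7,"e":[33,29,48,83],"yp":[10,76,15],"zsl":{"v":49,"w":19,"wm":59}}
After op 6 (replace /zsl/w 57): {"adm":{"ojo":20,"pqg":83},"d":7,"e":[33,29,48,83],"yp":[10,76,15],"zsl":{"v":49,"w":57,"wm":59}}
Value at /e/2: 48

Answer: 48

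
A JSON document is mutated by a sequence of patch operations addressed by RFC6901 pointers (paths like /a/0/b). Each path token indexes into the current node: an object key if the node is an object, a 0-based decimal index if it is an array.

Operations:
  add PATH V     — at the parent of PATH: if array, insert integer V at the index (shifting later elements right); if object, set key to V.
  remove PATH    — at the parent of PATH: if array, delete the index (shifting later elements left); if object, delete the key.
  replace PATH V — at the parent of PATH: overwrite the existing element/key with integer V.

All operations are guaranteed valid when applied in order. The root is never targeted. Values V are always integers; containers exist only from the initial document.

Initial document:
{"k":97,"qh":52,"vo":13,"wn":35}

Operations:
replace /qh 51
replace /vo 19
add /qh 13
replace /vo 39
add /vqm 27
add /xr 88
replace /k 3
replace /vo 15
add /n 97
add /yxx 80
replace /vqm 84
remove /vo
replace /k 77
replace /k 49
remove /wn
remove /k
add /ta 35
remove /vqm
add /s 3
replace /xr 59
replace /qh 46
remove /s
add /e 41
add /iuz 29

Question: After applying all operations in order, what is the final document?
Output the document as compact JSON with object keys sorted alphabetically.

After op 1 (replace /qh 51): {"k":97,"qh":51,"vo":13,"wn":35}
After op 2 (replace /vo 19): {"k":97,"qh":51,"vo":19,"wn":35}
After op 3 (add /qh 13): {"k":97,"qh":13,"vo":19,"wn":35}
After op 4 (replace /vo 39): {"k":97,"qh":13,"vo":39,"wn":35}
After op 5 (add /vqm 27): {"k":97,"qh":13,"vo":39,"vqm":27,"wn":35}
After op 6 (add /xr 88): {"k":97,"qh":13,"vo":39,"vqm":27,"wn":35,"xr":88}
After op 7 (replace /k 3): {"k":3,"qh":13,"vo":39,"vqm":27,"wn":35,"xr":88}
After op 8 (replace /vo 15): {"k":3,"qh":13,"vo":15,"vqm":27,"wn":35,"xr":88}
After op 9 (add /n 97): {"k":3,"n":97,"qh":13,"vo":15,"vqm":27,"wn":35,"xr":88}
After op 10 (add /yxx 80): {"k":3,"n":97,"qh":13,"vo":15,"vqm":27,"wn":35,"xr":88,"yxx":80}
After op 11 (replace /vqm 84): {"k":3,"n":97,"qh":13,"vo":15,"vqm":84,"wn":35,"xr":88,"yxx":80}
After op 12 (remove /vo): {"k":3,"n":97,"qh":13,"vqm":84,"wn":35,"xr":88,"yxx":80}
After op 13 (replace /k 77): {"k":77,"n":97,"qh":13,"vqm":84,"wn":35,"xr":88,"yxx":80}
After op 14 (replace /k 49): {"k":49,"n":97,"qh":13,"vqm":84,"wn":35,"xr":88,"yxx":80}
After op 15 (remove /wn): {"k":49,"n":97,"qh":13,"vqm":84,"xr":88,"yxx":80}
After op 16 (remove /k): {"n":97,"qh":13,"vqm":84,"xr":88,"yxx":80}
After op 17 (add /ta 35): {"n":97,"qh":13,"ta":35,"vqm":84,"xr":88,"yxx":80}
After op 18 (remove /vqm): {"n":97,"qh":13,"ta":35,"xr":88,"yxx":80}
After op 19 (add /s 3): {"n":97,"qh":13,"s":3,"ta":35,"xr":88,"yxx":80}
After op 20 (replace /xr 59): {"n":97,"qh":13,"s":3,"ta":35,"xr":59,"yxx":80}
After op 21 (replace /qh 46): {"n":97,"qh":46,"s":3,"ta":35,"xr":59,"yxx":80}
After op 22 (remove /s): {"n":97,"qh":46,"ta":35,"xr":59,"yxx":80}
After op 23 (add /e 41): {"e":41,"n":97,"qh":46,"ta":35,"xr":59,"yxx":80}
After op 24 (add /iuz 29): {"e":41,"iuz":29,"n":97,"qh":46,"ta":35,"xr":59,"yxx":80}

Answer: {"e":41,"iuz":29,"n":97,"qh":46,"ta":35,"xr":59,"yxx":80}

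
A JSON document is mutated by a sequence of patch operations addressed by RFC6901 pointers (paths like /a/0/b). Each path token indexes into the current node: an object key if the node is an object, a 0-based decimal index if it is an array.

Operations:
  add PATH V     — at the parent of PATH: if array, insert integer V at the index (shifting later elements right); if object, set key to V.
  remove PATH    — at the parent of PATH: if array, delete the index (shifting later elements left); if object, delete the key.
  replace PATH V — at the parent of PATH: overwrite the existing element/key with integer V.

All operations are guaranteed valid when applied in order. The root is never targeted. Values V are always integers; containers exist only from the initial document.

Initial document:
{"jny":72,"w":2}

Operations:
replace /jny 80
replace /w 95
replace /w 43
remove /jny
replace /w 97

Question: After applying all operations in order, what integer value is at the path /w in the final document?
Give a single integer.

After op 1 (replace /jny 80): {"jny":80,"w":2}
After op 2 (replace /w 95): {"jny":80,"w":95}
After op 3 (replace /w 43): {"jny":80,"w":43}
After op 4 (remove /jny): {"w":43}
After op 5 (replace /w 97): {"w":97}
Value at /w: 97

Answer: 97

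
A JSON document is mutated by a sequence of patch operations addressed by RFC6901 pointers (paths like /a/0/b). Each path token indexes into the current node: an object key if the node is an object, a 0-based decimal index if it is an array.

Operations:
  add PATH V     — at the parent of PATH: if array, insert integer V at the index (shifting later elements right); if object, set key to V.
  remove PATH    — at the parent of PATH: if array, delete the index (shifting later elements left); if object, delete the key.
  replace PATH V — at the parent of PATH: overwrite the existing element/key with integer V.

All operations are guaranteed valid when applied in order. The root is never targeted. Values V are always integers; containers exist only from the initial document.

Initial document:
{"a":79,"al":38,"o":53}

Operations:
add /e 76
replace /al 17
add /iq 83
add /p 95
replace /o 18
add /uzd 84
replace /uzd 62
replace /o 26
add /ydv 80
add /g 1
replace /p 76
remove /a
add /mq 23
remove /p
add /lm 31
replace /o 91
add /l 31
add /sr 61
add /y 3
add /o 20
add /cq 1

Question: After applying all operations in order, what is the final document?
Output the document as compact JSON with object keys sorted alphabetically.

Answer: {"al":17,"cq":1,"e":76,"g":1,"iq":83,"l":31,"lm":31,"mq":23,"o":20,"sr":61,"uzd":62,"y":3,"ydv":80}

Derivation:
After op 1 (add /e 76): {"a":79,"al":38,"e":76,"o":53}
After op 2 (replace /al 17): {"a":79,"al":17,"e":76,"o":53}
After op 3 (add /iq 83): {"a":79,"al":17,"e":76,"iq":83,"o":53}
After op 4 (add /p 95): {"a":79,"al":17,"e":76,"iq":83,"o":53,"p":95}
After op 5 (replace /o 18): {"a":79,"al":17,"e":76,"iq":83,"o":18,"p":95}
After op 6 (add /uzd 84): {"a":79,"al":17,"e":76,"iq":83,"o":18,"p":95,"uzd":84}
After op 7 (replace /uzd 62): {"a":79,"al":17,"e":76,"iq":83,"o":18,"p":95,"uzd":62}
After op 8 (replace /o 26): {"a":79,"al":17,"e":76,"iq":83,"o":26,"p":95,"uzd":62}
After op 9 (add /ydv 80): {"a":79,"al":17,"e":76,"iq":83,"o":26,"p":95,"uzd":62,"ydv":80}
After op 10 (add /g 1): {"a":79,"al":17,"e":76,"g":1,"iq":83,"o":26,"p":95,"uzd":62,"ydv":80}
After op 11 (replace /p 76): {"a":79,"al":17,"e":76,"g":1,"iq":83,"o":26,"p":76,"uzd":62,"ydv":80}
After op 12 (remove /a): {"al":17,"e":76,"g":1,"iq":83,"o":26,"p":76,"uzd":62,"ydv":80}
After op 13 (add /mq 23): {"al":17,"e":76,"g":1,"iq":83,"mq":23,"o":26,"p":76,"uzd":62,"ydv":80}
After op 14 (remove /p): {"al":17,"e":76,"g":1,"iq":83,"mq":23,"o":26,"uzd":62,"ydv":80}
After op 15 (add /lm 31): {"al":17,"e":76,"g":1,"iq":83,"lm":31,"mq":23,"o":26,"uzd":62,"ydv":80}
After op 16 (replace /o 91): {"al":17,"e":76,"g":1,"iq":83,"lm":31,"mq":23,"o":91,"uzd":62,"ydv":80}
After op 17 (add /l 31): {"al":17,"e":76,"g":1,"iq":83,"l":31,"lm":31,"mq":23,"o":91,"uzd":62,"ydv":80}
After op 18 (add /sr 61): {"al":17,"e":76,"g":1,"iq":83,"l":31,"lm":31,"mq":23,"o":91,"sr":61,"uzd":62,"ydv":80}
After op 19 (add /y 3): {"al":17,"e":76,"g":1,"iq":83,"l":31,"lm":31,"mq":23,"o":91,"sr":61,"uzd":62,"y":3,"ydv":80}
After op 20 (add /o 20): {"al":17,"e":76,"g":1,"iq":83,"l":31,"lm":31,"mq":23,"o":20,"sr":61,"uzd":62,"y":3,"ydv":80}
After op 21 (add /cq 1): {"al":17,"cq":1,"e":76,"g":1,"iq":83,"l":31,"lm":31,"mq":23,"o":20,"sr":61,"uzd":62,"y":3,"ydv":80}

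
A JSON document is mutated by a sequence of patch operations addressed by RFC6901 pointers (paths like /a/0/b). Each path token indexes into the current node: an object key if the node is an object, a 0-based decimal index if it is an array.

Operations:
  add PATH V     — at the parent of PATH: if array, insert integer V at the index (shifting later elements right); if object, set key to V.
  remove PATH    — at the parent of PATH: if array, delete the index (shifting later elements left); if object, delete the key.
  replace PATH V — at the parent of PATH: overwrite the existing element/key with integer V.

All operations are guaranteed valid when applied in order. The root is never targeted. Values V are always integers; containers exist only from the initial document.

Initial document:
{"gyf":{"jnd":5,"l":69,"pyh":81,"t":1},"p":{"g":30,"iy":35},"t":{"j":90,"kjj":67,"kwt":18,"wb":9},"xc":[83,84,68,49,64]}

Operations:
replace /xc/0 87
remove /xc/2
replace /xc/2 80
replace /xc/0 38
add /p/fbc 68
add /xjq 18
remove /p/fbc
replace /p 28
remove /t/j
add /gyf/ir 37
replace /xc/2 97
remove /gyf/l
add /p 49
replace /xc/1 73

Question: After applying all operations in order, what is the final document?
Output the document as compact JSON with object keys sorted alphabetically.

After op 1 (replace /xc/0 87): {"gyf":{"jnd":5,"l":69,"pyh":81,"t":1},"p":{"g":30,"iy":35},"t":{"j":90,"kjj":67,"kwt":18,"wb":9},"xc":[87,84,68,49,64]}
After op 2 (remove /xc/2): {"gyf":{"jnd":5,"l":69,"pyh":81,"t":1},"p":{"g":30,"iy":35},"t":{"j":90,"kjj":67,"kwt":18,"wb":9},"xc":[87,84,49,64]}
After op 3 (replace /xc/2 80): {"gyf":{"jnd":5,"l":69,"pyh":81,"t":1},"p":{"g":30,"iy":35},"t":{"j":90,"kjj":67,"kwt":18,"wb":9},"xc":[87,84,80,64]}
After op 4 (replace /xc/0 38): {"gyf":{"jnd":5,"l":69,"pyh":81,"t":1},"p":{"g":30,"iy":35},"t":{"j":90,"kjj":67,"kwt":18,"wb":9},"xc":[38,84,80,64]}
After op 5 (add /p/fbc 68): {"gyf":{"jnd":5,"l":69,"pyh":81,"t":1},"p":{"fbc":68,"g":30,"iy":35},"t":{"j":90,"kjj":67,"kwt":18,"wb":9},"xc":[38,84,80,64]}
After op 6 (add /xjq 18): {"gyf":{"jnd":5,"l":69,"pyh":81,"t":1},"p":{"fbc":68,"g":30,"iy":35},"t":{"j":90,"kjj":67,"kwt":18,"wb":9},"xc":[38,84,80,64],"xjq":18}
After op 7 (remove /p/fbc): {"gyf":{"jnd":5,"l":69,"pyh":81,"t":1},"p":{"g":30,"iy":35},"t":{"j":90,"kjj":67,"kwt":18,"wb":9},"xc":[38,84,80,64],"xjq":18}
After op 8 (replace /p 28): {"gyf":{"jnd":5,"l":69,"pyh":81,"t":1},"p":28,"t":{"j":90,"kjj":67,"kwt":18,"wb":9},"xc":[38,84,80,64],"xjq":18}
After op 9 (remove /t/j): {"gyf":{"jnd":5,"l":69,"pyh":81,"t":1},"p":28,"t":{"kjj":67,"kwt":18,"wb":9},"xc":[38,84,80,64],"xjq":18}
After op 10 (add /gyf/ir 37): {"gyf":{"ir":37,"jnd":5,"l":69,"pyh":81,"t":1},"p":28,"t":{"kjj":67,"kwt":18,"wb":9},"xc":[38,84,80,64],"xjq":18}
After op 11 (replace /xc/2 97): {"gyf":{"ir":37,"jnd":5,"l":69,"pyh":81,"t":1},"p":28,"t":{"kjj":67,"kwt":18,"wb":9},"xc":[38,84,97,64],"xjq":18}
After op 12 (remove /gyf/l): {"gyf":{"ir":37,"jnd":5,"pyh":81,"t":1},"p":28,"t":{"kjj":67,"kwt":18,"wb":9},"xc":[38,84,97,64],"xjq":18}
After op 13 (add /p 49): {"gyf":{"ir":37,"jnd":5,"pyh":81,"t":1},"p":49,"t":{"kjj":67,"kwt":18,"wb":9},"xc":[38,84,97,64],"xjq":18}
After op 14 (replace /xc/1 73): {"gyf":{"ir":37,"jnd":5,"pyh":81,"t":1},"p":49,"t":{"kjj":67,"kwt":18,"wb":9},"xc":[38,73,97,64],"xjq":18}

Answer: {"gyf":{"ir":37,"jnd":5,"pyh":81,"t":1},"p":49,"t":{"kjj":67,"kwt":18,"wb":9},"xc":[38,73,97,64],"xjq":18}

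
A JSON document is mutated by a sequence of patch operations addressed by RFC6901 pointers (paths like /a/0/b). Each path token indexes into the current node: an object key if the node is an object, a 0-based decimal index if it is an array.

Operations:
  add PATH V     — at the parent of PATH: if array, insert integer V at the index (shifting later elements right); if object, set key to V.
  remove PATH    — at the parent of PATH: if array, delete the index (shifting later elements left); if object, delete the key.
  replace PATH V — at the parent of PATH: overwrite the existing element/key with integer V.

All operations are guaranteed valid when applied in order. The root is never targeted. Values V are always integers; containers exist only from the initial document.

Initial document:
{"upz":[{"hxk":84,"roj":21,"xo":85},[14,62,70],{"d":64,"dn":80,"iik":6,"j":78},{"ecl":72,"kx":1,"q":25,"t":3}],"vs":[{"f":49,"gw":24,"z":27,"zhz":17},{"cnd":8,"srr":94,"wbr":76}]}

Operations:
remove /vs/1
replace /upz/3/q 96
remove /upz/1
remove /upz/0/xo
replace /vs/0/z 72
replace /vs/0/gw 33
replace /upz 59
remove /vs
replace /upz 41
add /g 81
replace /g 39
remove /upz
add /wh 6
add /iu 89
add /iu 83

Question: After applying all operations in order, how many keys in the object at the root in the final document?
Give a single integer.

Answer: 3

Derivation:
After op 1 (remove /vs/1): {"upz":[{"hxk":84,"roj":21,"xo":85},[14,62,70],{"d":64,"dn":80,"iik":6,"j":78},{"ecl":72,"kx":1,"q":25,"t":3}],"vs":[{"f":49,"gw":24,"z":27,"zhz":17}]}
After op 2 (replace /upz/3/q 96): {"upz":[{"hxk":84,"roj":21,"xo":85},[14,62,70],{"d":64,"dn":80,"iik":6,"j":78},{"ecl":72,"kx":1,"q":96,"t":3}],"vs":[{"f":49,"gw":24,"z":27,"zhz":17}]}
After op 3 (remove /upz/1): {"upz":[{"hxk":84,"roj":21,"xo":85},{"d":64,"dn":80,"iik":6,"j":78},{"ecl":72,"kx":1,"q":96,"t":3}],"vs":[{"f":49,"gw":24,"z":27,"zhz":17}]}
After op 4 (remove /upz/0/xo): {"upz":[{"hxk":84,"roj":21},{"d":64,"dn":80,"iik":6,"j":78},{"ecl":72,"kx":1,"q":96,"t":3}],"vs":[{"f":49,"gw":24,"z":27,"zhz":17}]}
After op 5 (replace /vs/0/z 72): {"upz":[{"hxk":84,"roj":21},{"d":64,"dn":80,"iik":6,"j":78},{"ecl":72,"kx":1,"q":96,"t":3}],"vs":[{"f":49,"gw":24,"z":72,"zhz":17}]}
After op 6 (replace /vs/0/gw 33): {"upz":[{"hxk":84,"roj":21},{"d":64,"dn":80,"iik":6,"j":78},{"ecl":72,"kx":1,"q":96,"t":3}],"vs":[{"f":49,"gw":33,"z":72,"zhz":17}]}
After op 7 (replace /upz 59): {"upz":59,"vs":[{"f":49,"gw":33,"z":72,"zhz":17}]}
After op 8 (remove /vs): {"upz":59}
After op 9 (replace /upz 41): {"upz":41}
After op 10 (add /g 81): {"g":81,"upz":41}
After op 11 (replace /g 39): {"g":39,"upz":41}
After op 12 (remove /upz): {"g":39}
After op 13 (add /wh 6): {"g":39,"wh":6}
After op 14 (add /iu 89): {"g":39,"iu":89,"wh":6}
After op 15 (add /iu 83): {"g":39,"iu":83,"wh":6}
Size at the root: 3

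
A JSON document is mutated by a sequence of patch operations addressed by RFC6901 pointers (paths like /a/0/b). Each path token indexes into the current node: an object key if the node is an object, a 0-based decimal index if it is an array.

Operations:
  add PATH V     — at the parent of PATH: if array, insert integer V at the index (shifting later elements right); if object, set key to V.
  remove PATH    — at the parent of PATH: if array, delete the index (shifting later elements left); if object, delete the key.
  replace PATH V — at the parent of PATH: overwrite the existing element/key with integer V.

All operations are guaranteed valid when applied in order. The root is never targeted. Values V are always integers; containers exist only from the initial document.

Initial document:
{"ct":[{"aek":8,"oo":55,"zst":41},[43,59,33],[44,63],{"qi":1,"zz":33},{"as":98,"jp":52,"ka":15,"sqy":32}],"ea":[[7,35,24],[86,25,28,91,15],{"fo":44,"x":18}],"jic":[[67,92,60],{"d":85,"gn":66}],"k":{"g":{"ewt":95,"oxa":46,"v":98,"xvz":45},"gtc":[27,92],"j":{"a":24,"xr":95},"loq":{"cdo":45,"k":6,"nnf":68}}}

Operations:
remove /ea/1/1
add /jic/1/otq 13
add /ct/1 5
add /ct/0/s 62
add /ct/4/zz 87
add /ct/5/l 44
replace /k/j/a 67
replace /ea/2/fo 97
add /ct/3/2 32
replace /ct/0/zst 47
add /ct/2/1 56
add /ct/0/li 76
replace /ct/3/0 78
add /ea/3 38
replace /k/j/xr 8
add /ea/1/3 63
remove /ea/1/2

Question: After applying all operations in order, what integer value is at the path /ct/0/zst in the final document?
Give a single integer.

After op 1 (remove /ea/1/1): {"ct":[{"aek":8,"oo":55,"zst":41},[43,59,33],[44,63],{"qi":1,"zz":33},{"as":98,"jp":52,"ka":15,"sqy":32}],"ea":[[7,35,24],[86,28,91,15],{"fo":44,"x":18}],"jic":[[67,92,60],{"d":85,"gn":66}],"k":{"g":{"ewt":95,"oxa":46,"v":98,"xvz":45},"gtc":[27,92],"j":{"a":24,"xr":95},"loq":{"cdo":45,"k":6,"nnf":68}}}
After op 2 (add /jic/1/otq 13): {"ct":[{"aek":8,"oo":55,"zst":41},[43,59,33],[44,63],{"qi":1,"zz":33},{"as":98,"jp":52,"ka":15,"sqy":32}],"ea":[[7,35,24],[86,28,91,15],{"fo":44,"x":18}],"jic":[[67,92,60],{"d":85,"gn":66,"otq":13}],"k":{"g":{"ewt":95,"oxa":46,"v":98,"xvz":45},"gtc":[27,92],"j":{"a":24,"xr":95},"loq":{"cdo":45,"k":6,"nnf":68}}}
After op 3 (add /ct/1 5): {"ct":[{"aek":8,"oo":55,"zst":41},5,[43,59,33],[44,63],{"qi":1,"zz":33},{"as":98,"jp":52,"ka":15,"sqy":32}],"ea":[[7,35,24],[86,28,91,15],{"fo":44,"x":18}],"jic":[[67,92,60],{"d":85,"gn":66,"otq":13}],"k":{"g":{"ewt":95,"oxa":46,"v":98,"xvz":45},"gtc":[27,92],"j":{"a":24,"xr":95},"loq":{"cdo":45,"k":6,"nnf":68}}}
After op 4 (add /ct/0/s 62): {"ct":[{"aek":8,"oo":55,"s":62,"zst":41},5,[43,59,33],[44,63],{"qi":1,"zz":33},{"as":98,"jp":52,"ka":15,"sqy":32}],"ea":[[7,35,24],[86,28,91,15],{"fo":44,"x":18}],"jic":[[67,92,60],{"d":85,"gn":66,"otq":13}],"k":{"g":{"ewt":95,"oxa":46,"v":98,"xvz":45},"gtc":[27,92],"j":{"a":24,"xr":95},"loq":{"cdo":45,"k":6,"nnf":68}}}
After op 5 (add /ct/4/zz 87): {"ct":[{"aek":8,"oo":55,"s":62,"zst":41},5,[43,59,33],[44,63],{"qi":1,"zz":87},{"as":98,"jp":52,"ka":15,"sqy":32}],"ea":[[7,35,24],[86,28,91,15],{"fo":44,"x":18}],"jic":[[67,92,60],{"d":85,"gn":66,"otq":13}],"k":{"g":{"ewt":95,"oxa":46,"v":98,"xvz":45},"gtc":[27,92],"j":{"a":24,"xr":95},"loq":{"cdo":45,"k":6,"nnf":68}}}
After op 6 (add /ct/5/l 44): {"ct":[{"aek":8,"oo":55,"s":62,"zst":41},5,[43,59,33],[44,63],{"qi":1,"zz":87},{"as":98,"jp":52,"ka":15,"l":44,"sqy":32}],"ea":[[7,35,24],[86,28,91,15],{"fo":44,"x":18}],"jic":[[67,92,60],{"d":85,"gn":66,"otq":13}],"k":{"g":{"ewt":95,"oxa":46,"v":98,"xvz":45},"gtc":[27,92],"j":{"a":24,"xr":95},"loq":{"cdo":45,"k":6,"nnf":68}}}
After op 7 (replace /k/j/a 67): {"ct":[{"aek":8,"oo":55,"s":62,"zst":41},5,[43,59,33],[44,63],{"qi":1,"zz":87},{"as":98,"jp":52,"ka":15,"l":44,"sqy":32}],"ea":[[7,35,24],[86,28,91,15],{"fo":44,"x":18}],"jic":[[67,92,60],{"d":85,"gn":66,"otq":13}],"k":{"g":{"ewt":95,"oxa":46,"v":98,"xvz":45},"gtc":[27,92],"j":{"a":67,"xr":95},"loq":{"cdo":45,"k":6,"nnf":68}}}
After op 8 (replace /ea/2/fo 97): {"ct":[{"aek":8,"oo":55,"s":62,"zst":41},5,[43,59,33],[44,63],{"qi":1,"zz":87},{"as":98,"jp":52,"ka":15,"l":44,"sqy":32}],"ea":[[7,35,24],[86,28,91,15],{"fo":97,"x":18}],"jic":[[67,92,60],{"d":85,"gn":66,"otq":13}],"k":{"g":{"ewt":95,"oxa":46,"v":98,"xvz":45},"gtc":[27,92],"j":{"a":67,"xr":95},"loq":{"cdo":45,"k":6,"nnf":68}}}
After op 9 (add /ct/3/2 32): {"ct":[{"aek":8,"oo":55,"s":62,"zst":41},5,[43,59,33],[44,63,32],{"qi":1,"zz":87},{"as":98,"jp":52,"ka":15,"l":44,"sqy":32}],"ea":[[7,35,24],[86,28,91,15],{"fo":97,"x":18}],"jic":[[67,92,60],{"d":85,"gn":66,"otq":13}],"k":{"g":{"ewt":95,"oxa":46,"v":98,"xvz":45},"gtc":[27,92],"j":{"a":67,"xr":95},"loq":{"cdo":45,"k":6,"nnf":68}}}
After op 10 (replace /ct/0/zst 47): {"ct":[{"aek":8,"oo":55,"s":62,"zst":47},5,[43,59,33],[44,63,32],{"qi":1,"zz":87},{"as":98,"jp":52,"ka":15,"l":44,"sqy":32}],"ea":[[7,35,24],[86,28,91,15],{"fo":97,"x":18}],"jic":[[67,92,60],{"d":85,"gn":66,"otq":13}],"k":{"g":{"ewt":95,"oxa":46,"v":98,"xvz":45},"gtc":[27,92],"j":{"a":67,"xr":95},"loq":{"cdo":45,"k":6,"nnf":68}}}
After op 11 (add /ct/2/1 56): {"ct":[{"aek":8,"oo":55,"s":62,"zst":47},5,[43,56,59,33],[44,63,32],{"qi":1,"zz":87},{"as":98,"jp":52,"ka":15,"l":44,"sqy":32}],"ea":[[7,35,24],[86,28,91,15],{"fo":97,"x":18}],"jic":[[67,92,60],{"d":85,"gn":66,"otq":13}],"k":{"g":{"ewt":95,"oxa":46,"v":98,"xvz":45},"gtc":[27,92],"j":{"a":67,"xr":95},"loq":{"cdo":45,"k":6,"nnf":68}}}
After op 12 (add /ct/0/li 76): {"ct":[{"aek":8,"li":76,"oo":55,"s":62,"zst":47},5,[43,56,59,33],[44,63,32],{"qi":1,"zz":87},{"as":98,"jp":52,"ka":15,"l":44,"sqy":32}],"ea":[[7,35,24],[86,28,91,15],{"fo":97,"x":18}],"jic":[[67,92,60],{"d":85,"gn":66,"otq":13}],"k":{"g":{"ewt":95,"oxa":46,"v":98,"xvz":45},"gtc":[27,92],"j":{"a":67,"xr":95},"loq":{"cdo":45,"k":6,"nnf":68}}}
After op 13 (replace /ct/3/0 78): {"ct":[{"aek":8,"li":76,"oo":55,"s":62,"zst":47},5,[43,56,59,33],[78,63,32],{"qi":1,"zz":87},{"as":98,"jp":52,"ka":15,"l":44,"sqy":32}],"ea":[[7,35,24],[86,28,91,15],{"fo":97,"x":18}],"jic":[[67,92,60],{"d":85,"gn":66,"otq":13}],"k":{"g":{"ewt":95,"oxa":46,"v":98,"xvz":45},"gtc":[27,92],"j":{"a":67,"xr":95},"loq":{"cdo":45,"k":6,"nnf":68}}}
After op 14 (add /ea/3 38): {"ct":[{"aek":8,"li":76,"oo":55,"s":62,"zst":47},5,[43,56,59,33],[78,63,32],{"qi":1,"zz":87},{"as":98,"jp":52,"ka":15,"l":44,"sqy":32}],"ea":[[7,35,24],[86,28,91,15],{"fo":97,"x":18},38],"jic":[[67,92,60],{"d":85,"gn":66,"otq":13}],"k":{"g":{"ewt":95,"oxa":46,"v":98,"xvz":45},"gtc":[27,92],"j":{"a":67,"xr":95},"loq":{"cdo":45,"k":6,"nnf":68}}}
After op 15 (replace /k/j/xr 8): {"ct":[{"aek":8,"li":76,"oo":55,"s":62,"zst":47},5,[43,56,59,33],[78,63,32],{"qi":1,"zz":87},{"as":98,"jp":52,"ka":15,"l":44,"sqy":32}],"ea":[[7,35,24],[86,28,91,15],{"fo":97,"x":18},38],"jic":[[67,92,60],{"d":85,"gn":66,"otq":13}],"k":{"g":{"ewt":95,"oxa":46,"v":98,"xvz":45},"gtc":[27,92],"j":{"a":67,"xr":8},"loq":{"cdo":45,"k":6,"nnf":68}}}
After op 16 (add /ea/1/3 63): {"ct":[{"aek":8,"li":76,"oo":55,"s":62,"zst":47},5,[43,56,59,33],[78,63,32],{"qi":1,"zz":87},{"as":98,"jp":52,"ka":15,"l":44,"sqy":32}],"ea":[[7,35,24],[86,28,91,63,15],{"fo":97,"x":18},38],"jic":[[67,92,60],{"d":85,"gn":66,"otq":13}],"k":{"g":{"ewt":95,"oxa":46,"v":98,"xvz":45},"gtc":[27,92],"j":{"a":67,"xr":8},"loq":{"cdo":45,"k":6,"nnf":68}}}
After op 17 (remove /ea/1/2): {"ct":[{"aek":8,"li":76,"oo":55,"s":62,"zst":47},5,[43,56,59,33],[78,63,32],{"qi":1,"zz":87},{"as":98,"jp":52,"ka":15,"l":44,"sqy":32}],"ea":[[7,35,24],[86,28,63,15],{"fo":97,"x":18},38],"jic":[[67,92,60],{"d":85,"gn":66,"otq":13}],"k":{"g":{"ewt":95,"oxa":46,"v":98,"xvz":45},"gtc":[27,92],"j":{"a":67,"xr":8},"loq":{"cdo":45,"k":6,"nnf":68}}}
Value at /ct/0/zst: 47

Answer: 47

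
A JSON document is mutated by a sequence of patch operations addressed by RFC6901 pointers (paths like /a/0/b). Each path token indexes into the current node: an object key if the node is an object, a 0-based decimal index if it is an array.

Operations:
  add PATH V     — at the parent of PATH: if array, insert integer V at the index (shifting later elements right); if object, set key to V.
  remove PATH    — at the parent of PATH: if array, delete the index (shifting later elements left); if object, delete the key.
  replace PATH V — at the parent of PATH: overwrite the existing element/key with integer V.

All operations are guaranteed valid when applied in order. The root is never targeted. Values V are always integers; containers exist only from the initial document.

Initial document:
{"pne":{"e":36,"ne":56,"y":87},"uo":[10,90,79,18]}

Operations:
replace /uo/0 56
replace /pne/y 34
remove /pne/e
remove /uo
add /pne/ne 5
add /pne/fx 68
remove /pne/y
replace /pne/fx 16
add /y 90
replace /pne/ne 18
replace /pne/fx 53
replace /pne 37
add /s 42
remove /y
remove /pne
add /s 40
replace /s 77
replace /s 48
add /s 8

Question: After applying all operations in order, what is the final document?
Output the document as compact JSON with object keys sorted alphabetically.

After op 1 (replace /uo/0 56): {"pne":{"e":36,"ne":56,"y":87},"uo":[56,90,79,18]}
After op 2 (replace /pne/y 34): {"pne":{"e":36,"ne":56,"y":34},"uo":[56,90,79,18]}
After op 3 (remove /pne/e): {"pne":{"ne":56,"y":34},"uo":[56,90,79,18]}
After op 4 (remove /uo): {"pne":{"ne":56,"y":34}}
After op 5 (add /pne/ne 5): {"pne":{"ne":5,"y":34}}
After op 6 (add /pne/fx 68): {"pne":{"fx":68,"ne":5,"y":34}}
After op 7 (remove /pne/y): {"pne":{"fx":68,"ne":5}}
After op 8 (replace /pne/fx 16): {"pne":{"fx":16,"ne":5}}
After op 9 (add /y 90): {"pne":{"fx":16,"ne":5},"y":90}
After op 10 (replace /pne/ne 18): {"pne":{"fx":16,"ne":18},"y":90}
After op 11 (replace /pne/fx 53): {"pne":{"fx":53,"ne":18},"y":90}
After op 12 (replace /pne 37): {"pne":37,"y":90}
After op 13 (add /s 42): {"pne":37,"s":42,"y":90}
After op 14 (remove /y): {"pne":37,"s":42}
After op 15 (remove /pne): {"s":42}
After op 16 (add /s 40): {"s":40}
After op 17 (replace /s 77): {"s":77}
After op 18 (replace /s 48): {"s":48}
After op 19 (add /s 8): {"s":8}

Answer: {"s":8}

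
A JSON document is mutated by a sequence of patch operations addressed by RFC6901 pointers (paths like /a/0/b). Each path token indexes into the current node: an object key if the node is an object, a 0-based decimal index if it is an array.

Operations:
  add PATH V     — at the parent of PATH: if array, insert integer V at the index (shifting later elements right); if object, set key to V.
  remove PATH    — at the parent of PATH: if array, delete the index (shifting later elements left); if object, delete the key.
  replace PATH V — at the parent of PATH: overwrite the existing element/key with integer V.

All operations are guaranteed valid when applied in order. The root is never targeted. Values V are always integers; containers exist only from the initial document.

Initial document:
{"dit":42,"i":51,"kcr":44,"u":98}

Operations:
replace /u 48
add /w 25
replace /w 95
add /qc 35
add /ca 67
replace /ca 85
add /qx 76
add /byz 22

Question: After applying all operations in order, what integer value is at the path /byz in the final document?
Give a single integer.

After op 1 (replace /u 48): {"dit":42,"i":51,"kcr":44,"u":48}
After op 2 (add /w 25): {"dit":42,"i":51,"kcr":44,"u":48,"w":25}
After op 3 (replace /w 95): {"dit":42,"i":51,"kcr":44,"u":48,"w":95}
After op 4 (add /qc 35): {"dit":42,"i":51,"kcr":44,"qc":35,"u":48,"w":95}
After op 5 (add /ca 67): {"ca":67,"dit":42,"i":51,"kcr":44,"qc":35,"u":48,"w":95}
After op 6 (replace /ca 85): {"ca":85,"dit":42,"i":51,"kcr":44,"qc":35,"u":48,"w":95}
After op 7 (add /qx 76): {"ca":85,"dit":42,"i":51,"kcr":44,"qc":35,"qx":76,"u":48,"w":95}
After op 8 (add /byz 22): {"byz":22,"ca":85,"dit":42,"i":51,"kcr":44,"qc":35,"qx":76,"u":48,"w":95}
Value at /byz: 22

Answer: 22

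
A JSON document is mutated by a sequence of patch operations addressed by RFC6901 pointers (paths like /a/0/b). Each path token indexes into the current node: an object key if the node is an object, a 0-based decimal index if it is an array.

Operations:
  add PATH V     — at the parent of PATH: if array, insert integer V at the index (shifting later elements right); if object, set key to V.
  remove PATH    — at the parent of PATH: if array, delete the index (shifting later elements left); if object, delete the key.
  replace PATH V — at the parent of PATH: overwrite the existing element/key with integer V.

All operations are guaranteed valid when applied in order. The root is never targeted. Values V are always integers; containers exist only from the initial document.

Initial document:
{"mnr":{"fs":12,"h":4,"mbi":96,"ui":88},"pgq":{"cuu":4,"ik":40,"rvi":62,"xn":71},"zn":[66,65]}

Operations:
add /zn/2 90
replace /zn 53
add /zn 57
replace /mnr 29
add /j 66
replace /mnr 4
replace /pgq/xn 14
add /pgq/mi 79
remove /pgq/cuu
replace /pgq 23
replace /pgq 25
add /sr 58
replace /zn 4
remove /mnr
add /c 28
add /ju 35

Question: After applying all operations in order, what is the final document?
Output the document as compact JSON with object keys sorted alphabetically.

Answer: {"c":28,"j":66,"ju":35,"pgq":25,"sr":58,"zn":4}

Derivation:
After op 1 (add /zn/2 90): {"mnr":{"fs":12,"h":4,"mbi":96,"ui":88},"pgq":{"cuu":4,"ik":40,"rvi":62,"xn":71},"zn":[66,65,90]}
After op 2 (replace /zn 53): {"mnr":{"fs":12,"h":4,"mbi":96,"ui":88},"pgq":{"cuu":4,"ik":40,"rvi":62,"xn":71},"zn":53}
After op 3 (add /zn 57): {"mnr":{"fs":12,"h":4,"mbi":96,"ui":88},"pgq":{"cuu":4,"ik":40,"rvi":62,"xn":71},"zn":57}
After op 4 (replace /mnr 29): {"mnr":29,"pgq":{"cuu":4,"ik":40,"rvi":62,"xn":71},"zn":57}
After op 5 (add /j 66): {"j":66,"mnr":29,"pgq":{"cuu":4,"ik":40,"rvi":62,"xn":71},"zn":57}
After op 6 (replace /mnr 4): {"j":66,"mnr":4,"pgq":{"cuu":4,"ik":40,"rvi":62,"xn":71},"zn":57}
After op 7 (replace /pgq/xn 14): {"j":66,"mnr":4,"pgq":{"cuu":4,"ik":40,"rvi":62,"xn":14},"zn":57}
After op 8 (add /pgq/mi 79): {"j":66,"mnr":4,"pgq":{"cuu":4,"ik":40,"mi":79,"rvi":62,"xn":14},"zn":57}
After op 9 (remove /pgq/cuu): {"j":66,"mnr":4,"pgq":{"ik":40,"mi":79,"rvi":62,"xn":14},"zn":57}
After op 10 (replace /pgq 23): {"j":66,"mnr":4,"pgq":23,"zn":57}
After op 11 (replace /pgq 25): {"j":66,"mnr":4,"pgq":25,"zn":57}
After op 12 (add /sr 58): {"j":66,"mnr":4,"pgq":25,"sr":58,"zn":57}
After op 13 (replace /zn 4): {"j":66,"mnr":4,"pgq":25,"sr":58,"zn":4}
After op 14 (remove /mnr): {"j":66,"pgq":25,"sr":58,"zn":4}
After op 15 (add /c 28): {"c":28,"j":66,"pgq":25,"sr":58,"zn":4}
After op 16 (add /ju 35): {"c":28,"j":66,"ju":35,"pgq":25,"sr":58,"zn":4}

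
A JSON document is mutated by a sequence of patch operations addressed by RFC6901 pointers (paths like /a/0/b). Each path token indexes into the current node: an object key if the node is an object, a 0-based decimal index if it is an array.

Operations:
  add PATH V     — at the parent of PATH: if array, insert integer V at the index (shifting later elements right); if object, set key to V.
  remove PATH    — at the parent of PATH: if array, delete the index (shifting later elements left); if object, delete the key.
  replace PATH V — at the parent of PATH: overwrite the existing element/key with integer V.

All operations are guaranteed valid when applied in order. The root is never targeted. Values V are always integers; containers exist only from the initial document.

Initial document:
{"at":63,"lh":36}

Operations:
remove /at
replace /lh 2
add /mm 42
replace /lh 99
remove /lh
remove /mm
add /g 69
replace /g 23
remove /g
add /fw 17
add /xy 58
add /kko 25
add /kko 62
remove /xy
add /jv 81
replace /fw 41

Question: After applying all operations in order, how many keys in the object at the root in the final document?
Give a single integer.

After op 1 (remove /at): {"lh":36}
After op 2 (replace /lh 2): {"lh":2}
After op 3 (add /mm 42): {"lh":2,"mm":42}
After op 4 (replace /lh 99): {"lh":99,"mm":42}
After op 5 (remove /lh): {"mm":42}
After op 6 (remove /mm): {}
After op 7 (add /g 69): {"g":69}
After op 8 (replace /g 23): {"g":23}
After op 9 (remove /g): {}
After op 10 (add /fw 17): {"fw":17}
After op 11 (add /xy 58): {"fw":17,"xy":58}
After op 12 (add /kko 25): {"fw":17,"kko":25,"xy":58}
After op 13 (add /kko 62): {"fw":17,"kko":62,"xy":58}
After op 14 (remove /xy): {"fw":17,"kko":62}
After op 15 (add /jv 81): {"fw":17,"jv":81,"kko":62}
After op 16 (replace /fw 41): {"fw":41,"jv":81,"kko":62}
Size at the root: 3

Answer: 3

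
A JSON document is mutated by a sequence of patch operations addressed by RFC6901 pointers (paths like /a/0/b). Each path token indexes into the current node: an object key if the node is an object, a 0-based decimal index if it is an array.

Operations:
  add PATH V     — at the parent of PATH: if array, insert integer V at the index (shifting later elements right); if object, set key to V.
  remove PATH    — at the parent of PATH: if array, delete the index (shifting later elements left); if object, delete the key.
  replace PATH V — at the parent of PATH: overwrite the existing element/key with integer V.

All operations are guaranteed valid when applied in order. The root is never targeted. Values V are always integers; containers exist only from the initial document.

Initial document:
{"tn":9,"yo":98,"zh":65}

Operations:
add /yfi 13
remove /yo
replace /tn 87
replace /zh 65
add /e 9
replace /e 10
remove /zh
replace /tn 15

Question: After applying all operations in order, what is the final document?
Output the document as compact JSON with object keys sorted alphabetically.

Answer: {"e":10,"tn":15,"yfi":13}

Derivation:
After op 1 (add /yfi 13): {"tn":9,"yfi":13,"yo":98,"zh":65}
After op 2 (remove /yo): {"tn":9,"yfi":13,"zh":65}
After op 3 (replace /tn 87): {"tn":87,"yfi":13,"zh":65}
After op 4 (replace /zh 65): {"tn":87,"yfi":13,"zh":65}
After op 5 (add /e 9): {"e":9,"tn":87,"yfi":13,"zh":65}
After op 6 (replace /e 10): {"e":10,"tn":87,"yfi":13,"zh":65}
After op 7 (remove /zh): {"e":10,"tn":87,"yfi":13}
After op 8 (replace /tn 15): {"e":10,"tn":15,"yfi":13}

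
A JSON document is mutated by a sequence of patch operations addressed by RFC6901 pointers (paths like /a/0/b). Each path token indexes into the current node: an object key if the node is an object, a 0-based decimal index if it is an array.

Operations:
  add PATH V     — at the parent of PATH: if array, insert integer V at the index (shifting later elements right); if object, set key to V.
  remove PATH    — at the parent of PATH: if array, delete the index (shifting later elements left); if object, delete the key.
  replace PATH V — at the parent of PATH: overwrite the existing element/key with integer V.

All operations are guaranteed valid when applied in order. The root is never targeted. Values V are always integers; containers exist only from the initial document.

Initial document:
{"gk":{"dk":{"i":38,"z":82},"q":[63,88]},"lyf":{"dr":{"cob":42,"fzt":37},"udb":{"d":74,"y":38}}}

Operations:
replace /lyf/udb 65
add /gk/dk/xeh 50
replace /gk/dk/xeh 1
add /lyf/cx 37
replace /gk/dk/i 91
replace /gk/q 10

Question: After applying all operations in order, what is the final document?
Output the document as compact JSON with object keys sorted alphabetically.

Answer: {"gk":{"dk":{"i":91,"xeh":1,"z":82},"q":10},"lyf":{"cx":37,"dr":{"cob":42,"fzt":37},"udb":65}}

Derivation:
After op 1 (replace /lyf/udb 65): {"gk":{"dk":{"i":38,"z":82},"q":[63,88]},"lyf":{"dr":{"cob":42,"fzt":37},"udb":65}}
After op 2 (add /gk/dk/xeh 50): {"gk":{"dk":{"i":38,"xeh":50,"z":82},"q":[63,88]},"lyf":{"dr":{"cob":42,"fzt":37},"udb":65}}
After op 3 (replace /gk/dk/xeh 1): {"gk":{"dk":{"i":38,"xeh":1,"z":82},"q":[63,88]},"lyf":{"dr":{"cob":42,"fzt":37},"udb":65}}
After op 4 (add /lyf/cx 37): {"gk":{"dk":{"i":38,"xeh":1,"z":82},"q":[63,88]},"lyf":{"cx":37,"dr":{"cob":42,"fzt":37},"udb":65}}
After op 5 (replace /gk/dk/i 91): {"gk":{"dk":{"i":91,"xeh":1,"z":82},"q":[63,88]},"lyf":{"cx":37,"dr":{"cob":42,"fzt":37},"udb":65}}
After op 6 (replace /gk/q 10): {"gk":{"dk":{"i":91,"xeh":1,"z":82},"q":10},"lyf":{"cx":37,"dr":{"cob":42,"fzt":37},"udb":65}}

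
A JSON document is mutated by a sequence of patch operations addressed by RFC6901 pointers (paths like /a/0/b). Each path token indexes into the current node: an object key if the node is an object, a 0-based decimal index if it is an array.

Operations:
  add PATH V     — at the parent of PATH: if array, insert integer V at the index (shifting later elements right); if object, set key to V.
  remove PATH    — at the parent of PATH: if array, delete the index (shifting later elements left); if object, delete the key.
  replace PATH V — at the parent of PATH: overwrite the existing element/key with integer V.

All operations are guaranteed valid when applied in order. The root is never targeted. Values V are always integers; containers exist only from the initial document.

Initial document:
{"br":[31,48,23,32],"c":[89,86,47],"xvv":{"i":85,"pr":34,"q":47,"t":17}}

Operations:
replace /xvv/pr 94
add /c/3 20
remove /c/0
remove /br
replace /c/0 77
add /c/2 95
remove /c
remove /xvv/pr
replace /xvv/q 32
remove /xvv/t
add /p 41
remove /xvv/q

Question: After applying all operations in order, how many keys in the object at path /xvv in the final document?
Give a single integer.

After op 1 (replace /xvv/pr 94): {"br":[31,48,23,32],"c":[89,86,47],"xvv":{"i":85,"pr":94,"q":47,"t":17}}
After op 2 (add /c/3 20): {"br":[31,48,23,32],"c":[89,86,47,20],"xvv":{"i":85,"pr":94,"q":47,"t":17}}
After op 3 (remove /c/0): {"br":[31,48,23,32],"c":[86,47,20],"xvv":{"i":85,"pr":94,"q":47,"t":17}}
After op 4 (remove /br): {"c":[86,47,20],"xvv":{"i":85,"pr":94,"q":47,"t":17}}
After op 5 (replace /c/0 77): {"c":[77,47,20],"xvv":{"i":85,"pr":94,"q":47,"t":17}}
After op 6 (add /c/2 95): {"c":[77,47,95,20],"xvv":{"i":85,"pr":94,"q":47,"t":17}}
After op 7 (remove /c): {"xvv":{"i":85,"pr":94,"q":47,"t":17}}
After op 8 (remove /xvv/pr): {"xvv":{"i":85,"q":47,"t":17}}
After op 9 (replace /xvv/q 32): {"xvv":{"i":85,"q":32,"t":17}}
After op 10 (remove /xvv/t): {"xvv":{"i":85,"q":32}}
After op 11 (add /p 41): {"p":41,"xvv":{"i":85,"q":32}}
After op 12 (remove /xvv/q): {"p":41,"xvv":{"i":85}}
Size at path /xvv: 1

Answer: 1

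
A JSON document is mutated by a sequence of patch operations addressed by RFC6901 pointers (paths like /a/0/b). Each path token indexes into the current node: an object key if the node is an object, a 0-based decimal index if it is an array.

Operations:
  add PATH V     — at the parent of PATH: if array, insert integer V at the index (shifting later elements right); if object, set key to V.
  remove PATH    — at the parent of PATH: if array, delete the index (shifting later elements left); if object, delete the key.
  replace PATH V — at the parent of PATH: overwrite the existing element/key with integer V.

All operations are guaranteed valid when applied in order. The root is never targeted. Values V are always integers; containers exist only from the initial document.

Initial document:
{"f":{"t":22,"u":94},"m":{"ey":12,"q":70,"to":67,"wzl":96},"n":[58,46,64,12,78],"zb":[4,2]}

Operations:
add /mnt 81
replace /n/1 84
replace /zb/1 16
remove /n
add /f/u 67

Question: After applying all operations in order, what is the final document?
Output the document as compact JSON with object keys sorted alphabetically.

After op 1 (add /mnt 81): {"f":{"t":22,"u":94},"m":{"ey":12,"q":70,"to":67,"wzl":96},"mnt":81,"n":[58,46,64,12,78],"zb":[4,2]}
After op 2 (replace /n/1 84): {"f":{"t":22,"u":94},"m":{"ey":12,"q":70,"to":67,"wzl":96},"mnt":81,"n":[58,84,64,12,78],"zb":[4,2]}
After op 3 (replace /zb/1 16): {"f":{"t":22,"u":94},"m":{"ey":12,"q":70,"to":67,"wzl":96},"mnt":81,"n":[58,84,64,12,78],"zb":[4,16]}
After op 4 (remove /n): {"f":{"t":22,"u":94},"m":{"ey":12,"q":70,"to":67,"wzl":96},"mnt":81,"zb":[4,16]}
After op 5 (add /f/u 67): {"f":{"t":22,"u":67},"m":{"ey":12,"q":70,"to":67,"wzl":96},"mnt":81,"zb":[4,16]}

Answer: {"f":{"t":22,"u":67},"m":{"ey":12,"q":70,"to":67,"wzl":96},"mnt":81,"zb":[4,16]}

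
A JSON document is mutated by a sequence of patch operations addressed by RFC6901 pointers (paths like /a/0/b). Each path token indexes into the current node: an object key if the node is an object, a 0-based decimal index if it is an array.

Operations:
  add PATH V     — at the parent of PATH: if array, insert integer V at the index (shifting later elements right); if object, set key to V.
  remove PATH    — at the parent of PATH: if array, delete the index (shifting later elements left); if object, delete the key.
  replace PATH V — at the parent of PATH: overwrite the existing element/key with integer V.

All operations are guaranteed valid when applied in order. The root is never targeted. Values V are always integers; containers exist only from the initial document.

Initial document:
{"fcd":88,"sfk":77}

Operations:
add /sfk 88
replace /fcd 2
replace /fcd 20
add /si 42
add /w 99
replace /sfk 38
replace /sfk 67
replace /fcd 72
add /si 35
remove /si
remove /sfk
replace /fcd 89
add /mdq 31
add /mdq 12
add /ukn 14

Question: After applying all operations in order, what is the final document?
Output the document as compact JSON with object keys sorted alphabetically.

After op 1 (add /sfk 88): {"fcd":88,"sfk":88}
After op 2 (replace /fcd 2): {"fcd":2,"sfk":88}
After op 3 (replace /fcd 20): {"fcd":20,"sfk":88}
After op 4 (add /si 42): {"fcd":20,"sfk":88,"si":42}
After op 5 (add /w 99): {"fcd":20,"sfk":88,"si":42,"w":99}
After op 6 (replace /sfk 38): {"fcd":20,"sfk":38,"si":42,"w":99}
After op 7 (replace /sfk 67): {"fcd":20,"sfk":67,"si":42,"w":99}
After op 8 (replace /fcd 72): {"fcd":72,"sfk":67,"si":42,"w":99}
After op 9 (add /si 35): {"fcd":72,"sfk":67,"si":35,"w":99}
After op 10 (remove /si): {"fcd":72,"sfk":67,"w":99}
After op 11 (remove /sfk): {"fcd":72,"w":99}
After op 12 (replace /fcd 89): {"fcd":89,"w":99}
After op 13 (add /mdq 31): {"fcd":89,"mdq":31,"w":99}
After op 14 (add /mdq 12): {"fcd":89,"mdq":12,"w":99}
After op 15 (add /ukn 14): {"fcd":89,"mdq":12,"ukn":14,"w":99}

Answer: {"fcd":89,"mdq":12,"ukn":14,"w":99}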